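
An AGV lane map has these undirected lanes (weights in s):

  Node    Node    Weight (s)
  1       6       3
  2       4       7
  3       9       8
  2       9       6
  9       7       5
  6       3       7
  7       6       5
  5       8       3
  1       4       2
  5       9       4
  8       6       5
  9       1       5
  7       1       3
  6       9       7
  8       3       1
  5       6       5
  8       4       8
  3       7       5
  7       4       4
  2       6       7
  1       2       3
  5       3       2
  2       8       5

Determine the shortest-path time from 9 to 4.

Settle nodes by increasing distance from 9:
9: 0
5: 4  (via 9)
1: 5  (via 9)
7: 5  (via 9)
2: 6  (via 9)
3: 6  (via 5)
4: 7  (via 1)
Shortest route: 9–1–4 = 7 s.

7 s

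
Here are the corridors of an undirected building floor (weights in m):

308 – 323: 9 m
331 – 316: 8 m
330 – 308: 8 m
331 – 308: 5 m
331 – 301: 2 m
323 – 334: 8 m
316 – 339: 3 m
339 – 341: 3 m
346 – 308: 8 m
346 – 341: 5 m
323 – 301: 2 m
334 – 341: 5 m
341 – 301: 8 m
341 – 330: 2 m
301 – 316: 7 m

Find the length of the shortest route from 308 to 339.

Running Dijkstra from 308:
308: 0
331: 5  (via 308)
301: 7  (via 331)
346: 8  (via 308)
330: 8  (via 308)
323: 9  (via 308)
341: 10  (via 330)
316: 13  (via 331)
339: 13  (via 341)
Shortest route: 308–330–341–339 = 13 m.

13 m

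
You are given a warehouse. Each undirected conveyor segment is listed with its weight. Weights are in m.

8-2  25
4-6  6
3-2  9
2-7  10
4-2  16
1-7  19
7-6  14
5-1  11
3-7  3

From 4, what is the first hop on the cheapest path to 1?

6

Compare a few routes:
4 → 2 → 7 → 1: 16+10+19 = 45
4 → 6 → 7 → 1: 6+14+19 = 39
The minimum is 39 m via 4 → 6 → 7 → 1.
So from 4 the first move is to 6.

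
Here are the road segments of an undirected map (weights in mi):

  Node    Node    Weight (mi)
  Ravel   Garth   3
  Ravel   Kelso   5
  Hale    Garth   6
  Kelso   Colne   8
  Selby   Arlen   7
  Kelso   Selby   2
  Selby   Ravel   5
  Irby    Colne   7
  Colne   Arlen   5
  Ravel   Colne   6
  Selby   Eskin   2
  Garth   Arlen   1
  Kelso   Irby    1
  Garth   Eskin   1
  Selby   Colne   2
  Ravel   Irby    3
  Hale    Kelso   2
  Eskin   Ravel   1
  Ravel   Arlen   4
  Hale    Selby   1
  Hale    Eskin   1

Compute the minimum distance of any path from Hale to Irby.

3 mi

Settle nodes by increasing distance from Hale:
Hale: 0
Selby: 1  (via Hale)
Eskin: 1  (via Hale)
Garth: 2  (via Eskin)
Kelso: 2  (via Hale)
Ravel: 2  (via Eskin)
Irby: 3  (via Kelso)
Shortest route: Hale → Kelso → Irby = 3 mi.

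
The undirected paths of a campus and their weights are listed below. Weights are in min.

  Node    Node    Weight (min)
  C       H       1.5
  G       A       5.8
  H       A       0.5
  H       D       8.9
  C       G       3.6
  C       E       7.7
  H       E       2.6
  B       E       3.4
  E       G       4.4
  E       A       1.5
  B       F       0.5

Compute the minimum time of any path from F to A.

5.4 min

Settle nodes by increasing distance from F:
F: 0
B: 0.5  (via F)
E: 3.9  (via B)
A: 5.4  (via E)
Shortest route: F–B–E–A = 5.4 min.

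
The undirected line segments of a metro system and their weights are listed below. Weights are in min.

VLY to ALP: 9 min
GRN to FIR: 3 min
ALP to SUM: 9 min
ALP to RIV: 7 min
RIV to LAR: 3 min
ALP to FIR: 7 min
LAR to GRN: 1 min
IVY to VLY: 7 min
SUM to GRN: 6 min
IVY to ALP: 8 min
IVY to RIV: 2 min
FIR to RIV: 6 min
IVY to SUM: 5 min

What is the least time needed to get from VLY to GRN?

13 min

Running Dijkstra from VLY:
VLY: 0
IVY: 7  (via VLY)
RIV: 9  (via IVY)
ALP: 9  (via VLY)
SUM: 12  (via IVY)
LAR: 12  (via RIV)
GRN: 13  (via LAR)
Shortest route: VLY–IVY–RIV–LAR–GRN = 13 min.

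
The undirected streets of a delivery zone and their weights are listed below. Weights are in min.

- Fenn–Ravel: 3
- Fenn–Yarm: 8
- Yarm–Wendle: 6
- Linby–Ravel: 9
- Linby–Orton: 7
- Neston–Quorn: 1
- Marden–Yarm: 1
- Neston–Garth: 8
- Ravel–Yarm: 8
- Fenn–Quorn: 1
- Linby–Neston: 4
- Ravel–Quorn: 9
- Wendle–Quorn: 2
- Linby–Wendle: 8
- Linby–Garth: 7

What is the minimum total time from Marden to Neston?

10 min

Running Dijkstra from Marden:
Marden: 0
Yarm: 1  (via Marden)
Wendle: 7  (via Yarm)
Fenn: 9  (via Yarm)
Quorn: 9  (via Wendle)
Ravel: 9  (via Yarm)
Neston: 10  (via Quorn)
Shortest route: Marden → Yarm → Wendle → Quorn → Neston = 10 min.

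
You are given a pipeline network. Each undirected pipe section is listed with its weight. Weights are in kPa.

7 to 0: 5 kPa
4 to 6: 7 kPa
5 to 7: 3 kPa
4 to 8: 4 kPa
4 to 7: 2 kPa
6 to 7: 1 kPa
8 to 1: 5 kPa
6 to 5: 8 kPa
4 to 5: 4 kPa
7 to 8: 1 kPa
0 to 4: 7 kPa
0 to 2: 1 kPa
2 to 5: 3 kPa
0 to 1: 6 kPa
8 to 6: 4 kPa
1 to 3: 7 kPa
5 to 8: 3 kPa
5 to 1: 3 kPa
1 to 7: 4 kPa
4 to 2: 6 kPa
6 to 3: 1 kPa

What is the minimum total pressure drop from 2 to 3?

8 kPa

Compare a few routes:
2–0–7–6–3: 1+5+1+1 = 8
2–5–8–7–6–3: 3+3+1+1+1 = 9
Cheapest is 2–0–7–6–3 at 8 kPa.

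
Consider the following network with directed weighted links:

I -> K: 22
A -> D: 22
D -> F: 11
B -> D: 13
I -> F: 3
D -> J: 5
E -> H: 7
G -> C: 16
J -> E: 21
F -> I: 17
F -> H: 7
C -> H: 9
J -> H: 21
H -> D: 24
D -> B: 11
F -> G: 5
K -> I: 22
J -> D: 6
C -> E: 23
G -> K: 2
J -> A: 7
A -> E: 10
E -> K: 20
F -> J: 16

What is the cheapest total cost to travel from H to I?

Running Dijkstra from H:
H: 0
D: 24  (via H)
J: 29  (via D)
B: 35  (via D)
F: 35  (via D)
A: 36  (via J)
G: 40  (via F)
K: 42  (via G)
E: 46  (via A)
I: 52  (via F)
Shortest route: H–D–F–I = 52.

52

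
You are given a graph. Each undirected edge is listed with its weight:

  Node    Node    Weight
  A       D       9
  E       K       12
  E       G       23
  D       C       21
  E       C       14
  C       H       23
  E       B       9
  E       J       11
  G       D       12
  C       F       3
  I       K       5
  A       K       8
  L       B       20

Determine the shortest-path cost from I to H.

54

Compare a few routes:
I–K–A–D–C–H: 5+8+9+21+23 = 66
I–K–A–D–G–E–C–H: 5+8+9+12+23+14+23 = 94
I–K–E–C–H: 5+12+14+23 = 54
Cheapest is I–K–E–C–H at 54.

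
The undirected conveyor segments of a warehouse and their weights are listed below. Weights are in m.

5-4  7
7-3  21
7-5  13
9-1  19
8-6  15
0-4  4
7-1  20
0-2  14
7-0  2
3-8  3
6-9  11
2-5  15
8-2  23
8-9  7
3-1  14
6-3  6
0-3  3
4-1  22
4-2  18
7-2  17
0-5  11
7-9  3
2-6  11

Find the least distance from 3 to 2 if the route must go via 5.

29 m

Shortest 3→5: 3 → 0 → 5 = 14
Shortest 5→2: 5 → 2 = 15
Total via 5: 14 + 15 = 29 m.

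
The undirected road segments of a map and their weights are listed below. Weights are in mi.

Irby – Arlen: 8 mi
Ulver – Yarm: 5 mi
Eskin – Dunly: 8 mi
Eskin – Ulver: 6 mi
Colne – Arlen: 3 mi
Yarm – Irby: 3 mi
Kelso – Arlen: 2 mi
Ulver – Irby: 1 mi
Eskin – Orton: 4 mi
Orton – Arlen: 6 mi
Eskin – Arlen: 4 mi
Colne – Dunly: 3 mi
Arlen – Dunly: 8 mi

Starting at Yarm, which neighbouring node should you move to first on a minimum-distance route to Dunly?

Compare a few routes:
Yarm–Irby–Arlen–Dunly: 3+8+8 = 19
Yarm–Irby–Ulver–Eskin–Dunly: 3+1+6+8 = 18
Yarm–Ulver–Eskin–Dunly: 5+6+8 = 19
Yarm–Irby–Arlen–Colne–Dunly: 3+8+3+3 = 17
The minimum is 17 mi via Yarm–Irby–Arlen–Colne–Dunly.
So from Yarm the first move is to Irby.

Irby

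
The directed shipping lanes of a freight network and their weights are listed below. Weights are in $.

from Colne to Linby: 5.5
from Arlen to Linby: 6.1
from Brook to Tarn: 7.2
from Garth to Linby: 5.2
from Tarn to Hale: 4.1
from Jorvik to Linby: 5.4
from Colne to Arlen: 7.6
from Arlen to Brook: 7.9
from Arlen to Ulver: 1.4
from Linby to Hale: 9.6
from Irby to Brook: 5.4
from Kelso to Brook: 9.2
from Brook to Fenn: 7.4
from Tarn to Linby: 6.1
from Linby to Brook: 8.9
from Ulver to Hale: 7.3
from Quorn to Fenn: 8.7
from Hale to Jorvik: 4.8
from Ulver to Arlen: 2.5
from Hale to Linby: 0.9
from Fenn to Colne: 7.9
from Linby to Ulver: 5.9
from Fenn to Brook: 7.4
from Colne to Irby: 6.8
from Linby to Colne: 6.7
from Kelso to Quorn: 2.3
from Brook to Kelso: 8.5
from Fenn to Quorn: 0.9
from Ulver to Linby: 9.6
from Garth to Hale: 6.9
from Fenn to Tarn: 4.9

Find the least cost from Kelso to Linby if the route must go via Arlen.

Best Kelso to Arlen: Kelso–Quorn–Fenn–Colne–Arlen costing 26.5
Best Arlen to Linby: Arlen–Linby costing 6.1
Total via Arlen: 26.5 + 6.1 = $32.6.

$32.6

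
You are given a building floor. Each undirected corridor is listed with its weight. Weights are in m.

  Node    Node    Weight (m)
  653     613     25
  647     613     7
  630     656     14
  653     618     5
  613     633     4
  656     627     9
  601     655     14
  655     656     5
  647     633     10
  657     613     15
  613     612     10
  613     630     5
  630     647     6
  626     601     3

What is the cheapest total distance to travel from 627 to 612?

38 m

Enumerating some paths:
627–656–630–647–613–612: 9+14+6+7+10 = 46
627–656–630–613–612: 9+14+5+10 = 38
627–656–630–647–633–613–612: 9+14+6+10+4+10 = 53
Cheapest is 627–656–630–613–612 at 38 m.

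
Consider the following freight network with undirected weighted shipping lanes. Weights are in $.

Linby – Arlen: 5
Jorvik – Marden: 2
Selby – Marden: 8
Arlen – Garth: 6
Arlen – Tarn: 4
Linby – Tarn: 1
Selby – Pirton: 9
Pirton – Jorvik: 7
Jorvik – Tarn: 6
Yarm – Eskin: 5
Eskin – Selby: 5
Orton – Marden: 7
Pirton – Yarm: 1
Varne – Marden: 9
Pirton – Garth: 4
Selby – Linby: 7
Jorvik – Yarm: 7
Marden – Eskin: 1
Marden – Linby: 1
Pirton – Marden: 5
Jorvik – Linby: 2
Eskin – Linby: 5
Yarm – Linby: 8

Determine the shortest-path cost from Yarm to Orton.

$13

Running Dijkstra from Yarm:
Yarm: 0
Pirton: 1  (via Yarm)
Garth: 5  (via Pirton)
Eskin: 5  (via Yarm)
Marden: 6  (via Pirton)
Linby: 7  (via Marden)
Jorvik: 7  (via Yarm)
Tarn: 8  (via Linby)
Selby: 10  (via Pirton)
Arlen: 11  (via Garth)
Orton: 13  (via Marden)
Shortest route: Yarm → Pirton → Marden → Orton = $13.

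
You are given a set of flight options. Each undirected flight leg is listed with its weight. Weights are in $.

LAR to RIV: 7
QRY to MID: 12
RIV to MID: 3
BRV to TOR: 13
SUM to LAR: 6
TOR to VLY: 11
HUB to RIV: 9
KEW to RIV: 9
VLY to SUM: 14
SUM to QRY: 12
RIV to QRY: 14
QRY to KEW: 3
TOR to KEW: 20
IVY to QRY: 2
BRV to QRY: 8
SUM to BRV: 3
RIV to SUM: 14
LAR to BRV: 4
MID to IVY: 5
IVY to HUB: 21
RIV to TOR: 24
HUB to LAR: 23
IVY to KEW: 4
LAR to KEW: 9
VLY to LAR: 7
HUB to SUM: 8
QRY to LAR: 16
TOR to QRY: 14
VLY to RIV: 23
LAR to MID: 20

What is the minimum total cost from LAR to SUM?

$6

Compare a few routes:
LAR - BRV - SUM: 4+3 = 7
LAR - SUM: 6 = 6
The minimum is $6 via LAR - SUM.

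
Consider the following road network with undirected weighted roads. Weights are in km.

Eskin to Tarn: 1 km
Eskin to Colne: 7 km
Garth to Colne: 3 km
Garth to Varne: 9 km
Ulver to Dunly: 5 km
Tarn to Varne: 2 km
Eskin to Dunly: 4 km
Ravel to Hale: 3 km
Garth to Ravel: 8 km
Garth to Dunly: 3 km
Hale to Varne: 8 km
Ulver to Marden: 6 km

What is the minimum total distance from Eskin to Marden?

15 km

Shortest distances from Eskin:
Eskin: 0
Tarn: 1  (via Eskin)
Varne: 3  (via Tarn)
Dunly: 4  (via Eskin)
Colne: 7  (via Eskin)
Garth: 7  (via Dunly)
Ulver: 9  (via Dunly)
Hale: 11  (via Varne)
Ravel: 14  (via Hale)
Marden: 15  (via Ulver)
Shortest route: Eskin–Dunly–Ulver–Marden = 15 km.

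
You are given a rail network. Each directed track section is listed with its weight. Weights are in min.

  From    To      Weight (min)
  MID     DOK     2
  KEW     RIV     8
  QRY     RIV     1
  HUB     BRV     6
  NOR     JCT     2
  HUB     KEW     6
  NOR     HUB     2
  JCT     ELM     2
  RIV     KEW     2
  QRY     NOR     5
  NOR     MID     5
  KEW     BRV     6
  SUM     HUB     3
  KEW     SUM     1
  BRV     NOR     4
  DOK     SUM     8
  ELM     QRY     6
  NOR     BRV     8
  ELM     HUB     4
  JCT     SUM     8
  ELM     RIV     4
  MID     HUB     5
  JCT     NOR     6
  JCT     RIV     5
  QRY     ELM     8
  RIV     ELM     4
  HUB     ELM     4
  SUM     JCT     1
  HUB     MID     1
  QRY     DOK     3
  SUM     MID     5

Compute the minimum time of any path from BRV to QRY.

Shortest distances from BRV:
BRV: 0
NOR: 4  (via BRV)
JCT: 6  (via NOR)
HUB: 6  (via NOR)
MID: 7  (via HUB)
ELM: 8  (via JCT)
DOK: 9  (via MID)
RIV: 11  (via JCT)
KEW: 12  (via HUB)
SUM: 13  (via KEW)
QRY: 14  (via ELM)
Shortest route: BRV–NOR–JCT–ELM–QRY = 14 min.

14 min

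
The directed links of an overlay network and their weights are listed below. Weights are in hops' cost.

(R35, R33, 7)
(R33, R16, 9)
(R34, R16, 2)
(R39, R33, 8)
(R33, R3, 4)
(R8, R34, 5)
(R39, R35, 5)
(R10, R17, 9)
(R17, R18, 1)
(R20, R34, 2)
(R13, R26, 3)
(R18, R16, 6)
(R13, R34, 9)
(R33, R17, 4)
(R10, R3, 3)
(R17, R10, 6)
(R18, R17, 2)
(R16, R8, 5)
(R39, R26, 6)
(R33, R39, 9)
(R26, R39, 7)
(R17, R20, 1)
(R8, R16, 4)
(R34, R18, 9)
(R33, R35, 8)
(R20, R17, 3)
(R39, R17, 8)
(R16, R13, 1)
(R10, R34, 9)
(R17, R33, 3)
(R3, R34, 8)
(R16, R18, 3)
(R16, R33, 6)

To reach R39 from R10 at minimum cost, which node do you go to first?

R17

Compare a few routes:
R10 → R34 → R16 → R13 → R26 → R39: 9+2+1+3+7 = 22
R10 → R3 → R34 → R16 → R13 → R26 → R39: 3+8+2+1+3+7 = 24
R10 → R17 → R33 → R39: 9+3+9 = 21
Cheapest is R10 → R17 → R33 → R39 at 21 hops' cost.
So from R10 the first move is to R17.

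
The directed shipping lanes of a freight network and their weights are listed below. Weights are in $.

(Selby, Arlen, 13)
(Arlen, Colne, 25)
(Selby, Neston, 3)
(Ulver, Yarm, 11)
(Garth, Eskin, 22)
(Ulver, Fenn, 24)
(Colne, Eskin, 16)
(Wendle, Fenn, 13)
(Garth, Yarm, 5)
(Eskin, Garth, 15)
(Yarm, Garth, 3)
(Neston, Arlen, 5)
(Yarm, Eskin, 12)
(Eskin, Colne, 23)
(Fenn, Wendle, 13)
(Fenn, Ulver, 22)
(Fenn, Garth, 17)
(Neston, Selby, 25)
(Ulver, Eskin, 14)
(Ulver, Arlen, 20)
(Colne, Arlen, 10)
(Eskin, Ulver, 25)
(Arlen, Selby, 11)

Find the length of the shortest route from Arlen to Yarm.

$61

Settle nodes by increasing distance from Arlen:
Arlen: 0
Selby: 11  (via Arlen)
Neston: 14  (via Selby)
Colne: 25  (via Arlen)
Eskin: 41  (via Colne)
Garth: 56  (via Eskin)
Yarm: 61  (via Garth)
Shortest route: Arlen–Colne–Eskin–Garth–Yarm = $61.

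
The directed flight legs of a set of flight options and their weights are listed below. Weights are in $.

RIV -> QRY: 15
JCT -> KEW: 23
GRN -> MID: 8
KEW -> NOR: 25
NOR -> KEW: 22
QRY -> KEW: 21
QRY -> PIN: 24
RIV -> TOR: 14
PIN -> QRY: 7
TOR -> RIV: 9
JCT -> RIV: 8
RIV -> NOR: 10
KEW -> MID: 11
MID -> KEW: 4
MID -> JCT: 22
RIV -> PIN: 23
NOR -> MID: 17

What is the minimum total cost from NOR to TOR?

Candidate routes:
NOR → MID → JCT → RIV → TOR: 17+22+8+14 = 61
NOR → KEW → MID → JCT → RIV → TOR: 22+11+22+8+14 = 77
Cheapest is NOR → MID → JCT → RIV → TOR at $61.

$61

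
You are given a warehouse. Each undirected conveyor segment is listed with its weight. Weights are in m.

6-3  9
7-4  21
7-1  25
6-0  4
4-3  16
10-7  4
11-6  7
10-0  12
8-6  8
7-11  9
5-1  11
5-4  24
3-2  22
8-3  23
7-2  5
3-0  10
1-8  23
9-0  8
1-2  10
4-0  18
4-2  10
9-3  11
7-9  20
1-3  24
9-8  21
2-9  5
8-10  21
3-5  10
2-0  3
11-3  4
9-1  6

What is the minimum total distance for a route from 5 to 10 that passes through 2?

30 m

Best 5 to 2: 5–1–2 costing 21
Shortest 2→10: 2–7–10 = 9
Total via 2: 21 + 9 = 30 m.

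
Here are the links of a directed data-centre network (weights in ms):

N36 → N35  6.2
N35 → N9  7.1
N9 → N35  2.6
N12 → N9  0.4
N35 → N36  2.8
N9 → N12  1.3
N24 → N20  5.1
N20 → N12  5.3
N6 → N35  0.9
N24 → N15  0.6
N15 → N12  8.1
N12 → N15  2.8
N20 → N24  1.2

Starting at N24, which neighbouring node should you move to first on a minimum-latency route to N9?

N15

Enumerating some paths:
N24–N15–N12–N9: 0.6+8.1+0.4 = 9.1
N24–N20–N12–N9: 5.1+5.3+0.4 = 10.8
The minimum is 9.1 ms via N24–N15–N12–N9.
So from N24 the first move is to N15.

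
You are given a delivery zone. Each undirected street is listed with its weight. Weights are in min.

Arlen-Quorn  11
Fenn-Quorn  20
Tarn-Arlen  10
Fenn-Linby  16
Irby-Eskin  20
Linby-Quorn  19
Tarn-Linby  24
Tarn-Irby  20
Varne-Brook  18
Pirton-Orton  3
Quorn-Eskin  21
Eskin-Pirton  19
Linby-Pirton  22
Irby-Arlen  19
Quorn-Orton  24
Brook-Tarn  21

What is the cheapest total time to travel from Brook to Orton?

Enumerating some paths:
Brook–Tarn–Linby–Pirton–Orton: 21+24+22+3 = 70
Brook–Tarn–Arlen–Quorn–Orton: 21+10+11+24 = 66
Brook–Tarn–Irby–Eskin–Pirton–Orton: 21+20+20+19+3 = 83
Cheapest is Brook–Tarn–Arlen–Quorn–Orton at 66 min.

66 min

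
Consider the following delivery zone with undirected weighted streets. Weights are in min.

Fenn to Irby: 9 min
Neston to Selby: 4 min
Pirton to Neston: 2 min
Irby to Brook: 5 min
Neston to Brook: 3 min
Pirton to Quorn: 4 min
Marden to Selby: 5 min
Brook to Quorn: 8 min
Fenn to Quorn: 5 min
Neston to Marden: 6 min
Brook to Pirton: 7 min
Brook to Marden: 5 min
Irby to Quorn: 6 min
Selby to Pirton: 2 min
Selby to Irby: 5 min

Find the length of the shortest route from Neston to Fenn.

11 min

Shortest distances from Neston:
Neston: 0
Pirton: 2  (via Neston)
Brook: 3  (via Neston)
Selby: 4  (via Neston)
Quorn: 6  (via Pirton)
Marden: 6  (via Neston)
Irby: 8  (via Brook)
Fenn: 11  (via Quorn)
Shortest route: Neston → Pirton → Quorn → Fenn = 11 min.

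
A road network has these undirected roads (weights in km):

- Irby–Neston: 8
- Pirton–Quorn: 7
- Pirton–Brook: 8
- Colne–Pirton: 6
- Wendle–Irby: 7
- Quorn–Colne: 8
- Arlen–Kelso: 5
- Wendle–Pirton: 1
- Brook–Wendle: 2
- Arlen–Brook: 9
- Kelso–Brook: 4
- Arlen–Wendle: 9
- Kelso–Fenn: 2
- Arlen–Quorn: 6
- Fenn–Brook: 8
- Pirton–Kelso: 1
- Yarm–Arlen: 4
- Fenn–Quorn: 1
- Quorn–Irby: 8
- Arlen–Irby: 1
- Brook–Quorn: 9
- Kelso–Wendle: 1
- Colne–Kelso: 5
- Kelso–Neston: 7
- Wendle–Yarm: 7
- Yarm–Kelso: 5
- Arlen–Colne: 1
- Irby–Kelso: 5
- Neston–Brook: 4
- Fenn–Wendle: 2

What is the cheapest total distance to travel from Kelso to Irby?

Settle nodes by increasing distance from Kelso:
Kelso: 0
Pirton: 1  (via Kelso)
Wendle: 1  (via Kelso)
Fenn: 2  (via Kelso)
Quorn: 3  (via Fenn)
Brook: 3  (via Wendle)
Irby: 5  (via Kelso)
Shortest route: Kelso–Irby = 5 km.

5 km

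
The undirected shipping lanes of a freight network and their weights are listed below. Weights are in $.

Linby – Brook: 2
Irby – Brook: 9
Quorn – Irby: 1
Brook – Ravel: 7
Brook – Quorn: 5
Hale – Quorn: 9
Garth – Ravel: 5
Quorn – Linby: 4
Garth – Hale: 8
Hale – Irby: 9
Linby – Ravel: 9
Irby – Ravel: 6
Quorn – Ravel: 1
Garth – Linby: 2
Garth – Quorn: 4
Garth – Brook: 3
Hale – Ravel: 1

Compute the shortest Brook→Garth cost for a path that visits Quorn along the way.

$9

Best Brook to Quorn: Brook–Quorn costing 5
Best Quorn to Garth: Quorn–Garth costing 4
Total via Quorn: 5 + 4 = $9.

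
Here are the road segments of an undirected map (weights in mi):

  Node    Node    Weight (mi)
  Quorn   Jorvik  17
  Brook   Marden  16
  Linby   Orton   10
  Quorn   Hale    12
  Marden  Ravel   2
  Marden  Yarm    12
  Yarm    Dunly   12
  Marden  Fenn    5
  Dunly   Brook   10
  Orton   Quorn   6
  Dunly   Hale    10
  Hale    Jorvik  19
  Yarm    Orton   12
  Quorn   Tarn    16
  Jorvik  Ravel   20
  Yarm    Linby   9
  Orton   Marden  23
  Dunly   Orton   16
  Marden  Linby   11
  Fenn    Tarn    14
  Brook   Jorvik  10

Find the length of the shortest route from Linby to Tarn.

30 mi

Compare a few routes:
Linby - Orton - Quorn - Tarn: 10+6+16 = 32
Linby - Marden - Fenn - Tarn: 11+5+14 = 30
Linby - Yarm - Marden - Fenn - Tarn: 9+12+5+14 = 40
The minimum is 30 mi via Linby - Marden - Fenn - Tarn.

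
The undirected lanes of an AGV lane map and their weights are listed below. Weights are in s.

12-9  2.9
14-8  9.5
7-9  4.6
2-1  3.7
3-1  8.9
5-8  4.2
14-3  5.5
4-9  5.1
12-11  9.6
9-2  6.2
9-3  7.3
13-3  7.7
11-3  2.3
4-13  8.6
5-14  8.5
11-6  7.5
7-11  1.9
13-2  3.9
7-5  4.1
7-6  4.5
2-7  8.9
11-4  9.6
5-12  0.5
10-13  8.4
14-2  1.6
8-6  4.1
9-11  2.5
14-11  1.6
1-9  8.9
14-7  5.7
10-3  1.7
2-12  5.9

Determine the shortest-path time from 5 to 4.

8.5 s

Enumerating some paths:
5–12–9–4: 0.5+2.9+5.1 = 8.5
5–7–11–9–4: 4.1+1.9+2.5+5.1 = 13.6
5–7–9–4: 4.1+4.6+5.1 = 13.8
Cheapest is 5–12–9–4 at 8.5 s.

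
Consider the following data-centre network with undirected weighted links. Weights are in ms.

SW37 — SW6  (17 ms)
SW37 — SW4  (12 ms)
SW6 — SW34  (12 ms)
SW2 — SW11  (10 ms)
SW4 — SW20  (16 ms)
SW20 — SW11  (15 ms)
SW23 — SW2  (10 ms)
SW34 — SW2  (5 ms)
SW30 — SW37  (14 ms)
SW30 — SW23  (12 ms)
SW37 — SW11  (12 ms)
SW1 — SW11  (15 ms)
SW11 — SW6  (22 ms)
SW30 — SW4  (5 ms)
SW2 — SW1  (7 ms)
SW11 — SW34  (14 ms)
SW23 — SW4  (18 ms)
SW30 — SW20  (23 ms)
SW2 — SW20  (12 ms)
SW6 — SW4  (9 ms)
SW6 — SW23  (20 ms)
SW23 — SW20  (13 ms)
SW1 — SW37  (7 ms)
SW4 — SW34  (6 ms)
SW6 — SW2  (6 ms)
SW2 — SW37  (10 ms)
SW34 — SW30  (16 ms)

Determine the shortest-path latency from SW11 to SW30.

Shortest distances from SW11:
SW11: 0
SW2: 10  (via SW11)
SW37: 12  (via SW11)
SW34: 14  (via SW11)
SW1: 15  (via SW11)
SW20: 15  (via SW11)
SW6: 16  (via SW2)
SW23: 20  (via SW2)
SW4: 20  (via SW34)
SW30: 25  (via SW4)
Shortest route: SW11 → SW34 → SW4 → SW30 = 25 ms.

25 ms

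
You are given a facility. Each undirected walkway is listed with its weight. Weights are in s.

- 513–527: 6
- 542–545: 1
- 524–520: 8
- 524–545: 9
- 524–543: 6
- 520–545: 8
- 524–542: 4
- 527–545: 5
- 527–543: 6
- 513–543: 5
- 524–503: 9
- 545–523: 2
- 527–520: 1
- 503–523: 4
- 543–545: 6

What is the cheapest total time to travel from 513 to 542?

Shortest distances from 513:
513: 0
543: 5  (via 513)
527: 6  (via 513)
520: 7  (via 527)
524: 11  (via 543)
545: 11  (via 543)
542: 12  (via 545)
Shortest route: 513–543–545–542 = 12 s.

12 s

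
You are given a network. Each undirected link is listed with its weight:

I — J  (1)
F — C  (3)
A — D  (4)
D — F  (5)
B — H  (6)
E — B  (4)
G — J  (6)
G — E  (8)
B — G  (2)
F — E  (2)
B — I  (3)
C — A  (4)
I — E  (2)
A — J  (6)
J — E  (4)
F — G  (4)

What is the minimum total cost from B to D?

11

Running Dijkstra from B:
B: 0
G: 2  (via B)
I: 3  (via B)
E: 4  (via B)
J: 4  (via I)
F: 6  (via G)
H: 6  (via B)
C: 9  (via F)
A: 10  (via J)
D: 11  (via F)
Shortest route: B–G–F–D = 11.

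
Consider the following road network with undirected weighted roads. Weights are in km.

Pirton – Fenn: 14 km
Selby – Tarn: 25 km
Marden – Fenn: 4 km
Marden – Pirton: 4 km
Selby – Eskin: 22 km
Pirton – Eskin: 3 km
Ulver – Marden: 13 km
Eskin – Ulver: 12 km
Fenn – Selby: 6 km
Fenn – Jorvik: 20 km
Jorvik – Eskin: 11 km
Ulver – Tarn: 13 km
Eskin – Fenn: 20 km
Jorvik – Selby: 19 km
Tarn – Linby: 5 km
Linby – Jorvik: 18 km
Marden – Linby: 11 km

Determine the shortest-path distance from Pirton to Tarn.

Enumerating some paths:
Pirton → Eskin → Ulver → Tarn: 3+12+13 = 28
Pirton → Marden → Ulver → Tarn: 4+13+13 = 30
Pirton → Fenn → Marden → Linby → Tarn: 14+4+11+5 = 34
Pirton → Marden → Linby → Tarn: 4+11+5 = 20
The minimum is 20 km via Pirton → Marden → Linby → Tarn.

20 km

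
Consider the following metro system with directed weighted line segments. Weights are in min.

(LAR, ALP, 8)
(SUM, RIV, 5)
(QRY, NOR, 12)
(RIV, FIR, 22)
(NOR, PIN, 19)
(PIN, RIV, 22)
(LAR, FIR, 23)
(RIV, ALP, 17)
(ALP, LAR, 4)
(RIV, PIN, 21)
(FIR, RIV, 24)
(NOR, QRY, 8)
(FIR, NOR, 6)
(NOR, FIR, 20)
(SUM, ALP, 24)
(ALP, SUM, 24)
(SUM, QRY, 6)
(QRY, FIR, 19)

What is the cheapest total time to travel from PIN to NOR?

Compare a few routes:
PIN - RIV - ALP - LAR - FIR - NOR: 22+17+4+23+6 = 72
PIN - RIV - ALP - SUM - QRY - NOR: 22+17+24+6+12 = 81
PIN - RIV - FIR - NOR: 22+22+6 = 50
Cheapest is PIN - RIV - FIR - NOR at 50 min.

50 min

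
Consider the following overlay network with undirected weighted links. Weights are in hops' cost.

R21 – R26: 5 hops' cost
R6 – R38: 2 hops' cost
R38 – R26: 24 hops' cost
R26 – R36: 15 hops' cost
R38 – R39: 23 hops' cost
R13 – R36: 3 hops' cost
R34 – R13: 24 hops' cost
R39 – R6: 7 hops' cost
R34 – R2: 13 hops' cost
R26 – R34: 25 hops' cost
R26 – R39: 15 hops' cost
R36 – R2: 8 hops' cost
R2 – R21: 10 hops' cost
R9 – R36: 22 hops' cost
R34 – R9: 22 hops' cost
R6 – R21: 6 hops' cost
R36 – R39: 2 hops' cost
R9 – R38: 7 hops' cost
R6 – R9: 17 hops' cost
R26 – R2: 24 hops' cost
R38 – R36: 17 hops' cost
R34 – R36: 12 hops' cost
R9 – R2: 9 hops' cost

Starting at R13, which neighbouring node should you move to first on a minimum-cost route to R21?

R36

Compare a few routes:
R13–R36–R2–R21: 3+8+10 = 21
R13–R36–R39–R6–R21: 3+2+7+6 = 18
Cheapest is R13–R36–R39–R6–R21 at 18 hops' cost.
So from R13 the first move is to R36.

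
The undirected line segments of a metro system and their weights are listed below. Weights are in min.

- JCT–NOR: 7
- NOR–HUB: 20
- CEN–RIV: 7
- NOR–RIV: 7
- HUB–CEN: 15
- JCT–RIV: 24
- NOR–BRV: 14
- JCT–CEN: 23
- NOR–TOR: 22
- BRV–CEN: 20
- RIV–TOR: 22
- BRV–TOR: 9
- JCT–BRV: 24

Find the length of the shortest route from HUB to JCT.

Shortest distances from HUB:
HUB: 0
CEN: 15  (via HUB)
NOR: 20  (via HUB)
RIV: 22  (via CEN)
JCT: 27  (via NOR)
Shortest route: HUB–NOR–JCT = 27 min.

27 min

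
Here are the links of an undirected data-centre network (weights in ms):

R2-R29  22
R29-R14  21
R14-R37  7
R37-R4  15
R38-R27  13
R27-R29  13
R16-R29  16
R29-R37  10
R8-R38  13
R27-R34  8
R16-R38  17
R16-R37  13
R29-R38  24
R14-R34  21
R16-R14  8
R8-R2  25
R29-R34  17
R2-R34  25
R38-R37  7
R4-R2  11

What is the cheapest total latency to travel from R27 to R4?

35 ms

Shortest distances from R27:
R27: 0
R34: 8  (via R27)
R38: 13  (via R27)
R29: 13  (via R27)
R37: 20  (via R38)
R8: 26  (via R38)
R14: 27  (via R37)
R16: 29  (via R29)
R2: 33  (via R34)
R4: 35  (via R37)
Shortest route: R27–R38–R37–R4 = 35 ms.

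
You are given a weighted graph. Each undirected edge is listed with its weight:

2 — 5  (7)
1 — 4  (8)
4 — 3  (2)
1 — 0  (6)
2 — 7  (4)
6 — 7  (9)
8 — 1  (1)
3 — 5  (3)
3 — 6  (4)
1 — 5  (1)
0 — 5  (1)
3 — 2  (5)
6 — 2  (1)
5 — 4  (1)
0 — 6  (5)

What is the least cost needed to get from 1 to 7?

12

Candidate routes:
1 - 5 - 3 - 2 - 7: 1+3+5+4 = 13
1 - 5 - 2 - 7: 1+7+4 = 12
1 - 5 - 3 - 6 - 2 - 7: 1+3+4+1+4 = 13
The minimum is 12 via 1 - 5 - 2 - 7.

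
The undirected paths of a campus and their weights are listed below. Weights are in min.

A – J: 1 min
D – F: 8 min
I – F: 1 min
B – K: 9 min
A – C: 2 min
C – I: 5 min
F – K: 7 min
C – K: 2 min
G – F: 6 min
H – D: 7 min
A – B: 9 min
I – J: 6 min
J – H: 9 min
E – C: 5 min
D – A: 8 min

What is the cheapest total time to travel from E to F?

11 min

Settle nodes by increasing distance from E:
E: 0
C: 5  (via E)
A: 7  (via C)
K: 7  (via C)
J: 8  (via A)
I: 10  (via C)
F: 11  (via I)
Shortest route: E–C–I–F = 11 min.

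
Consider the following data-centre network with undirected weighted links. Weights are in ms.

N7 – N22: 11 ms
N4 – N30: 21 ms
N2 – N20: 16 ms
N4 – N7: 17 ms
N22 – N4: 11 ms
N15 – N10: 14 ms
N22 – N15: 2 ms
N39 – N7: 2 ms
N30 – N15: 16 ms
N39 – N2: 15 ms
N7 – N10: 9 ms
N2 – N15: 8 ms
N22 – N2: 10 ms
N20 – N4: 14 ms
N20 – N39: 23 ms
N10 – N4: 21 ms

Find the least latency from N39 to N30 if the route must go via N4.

Shortest N39→N4: N39 → N7 → N4 = 19
Best N4 to N30: N4 → N30 costing 21
Total via N4: 19 + 21 = 40 ms.

40 ms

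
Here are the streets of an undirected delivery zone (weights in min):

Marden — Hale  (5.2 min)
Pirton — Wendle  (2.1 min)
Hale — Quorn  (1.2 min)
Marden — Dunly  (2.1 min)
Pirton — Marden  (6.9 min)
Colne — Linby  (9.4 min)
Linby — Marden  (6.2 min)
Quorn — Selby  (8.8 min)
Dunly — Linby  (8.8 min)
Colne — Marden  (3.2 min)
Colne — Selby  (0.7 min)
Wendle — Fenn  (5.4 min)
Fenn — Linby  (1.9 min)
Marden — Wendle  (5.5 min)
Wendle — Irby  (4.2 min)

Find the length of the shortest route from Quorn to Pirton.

13.3 min

Running Dijkstra from Quorn:
Quorn: 0
Hale: 1.2  (via Quorn)
Marden: 6.4  (via Hale)
Dunly: 8.5  (via Marden)
Selby: 8.8  (via Quorn)
Colne: 9.5  (via Selby)
Wendle: 11.9  (via Marden)
Linby: 12.6  (via Marden)
Pirton: 13.3  (via Marden)
Shortest route: Quorn–Hale–Marden–Pirton = 13.3 min.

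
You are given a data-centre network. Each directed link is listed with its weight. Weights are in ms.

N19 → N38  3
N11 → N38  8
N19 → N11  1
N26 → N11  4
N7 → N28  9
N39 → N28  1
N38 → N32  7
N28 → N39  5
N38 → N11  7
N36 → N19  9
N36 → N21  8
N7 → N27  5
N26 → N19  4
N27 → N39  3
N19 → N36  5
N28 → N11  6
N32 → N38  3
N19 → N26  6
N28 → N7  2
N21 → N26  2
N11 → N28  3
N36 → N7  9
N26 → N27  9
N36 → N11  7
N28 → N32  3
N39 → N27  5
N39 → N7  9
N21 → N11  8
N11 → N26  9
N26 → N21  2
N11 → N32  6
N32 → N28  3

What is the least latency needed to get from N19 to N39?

Settle nodes by increasing distance from N19:
N19: 0
N11: 1  (via N19)
N38: 3  (via N19)
N28: 4  (via N11)
N36: 5  (via N19)
N26: 6  (via N19)
N7: 6  (via N28)
N32: 7  (via N11)
N21: 8  (via N26)
N39: 9  (via N28)
Shortest route: N19 → N11 → N28 → N39 = 9 ms.

9 ms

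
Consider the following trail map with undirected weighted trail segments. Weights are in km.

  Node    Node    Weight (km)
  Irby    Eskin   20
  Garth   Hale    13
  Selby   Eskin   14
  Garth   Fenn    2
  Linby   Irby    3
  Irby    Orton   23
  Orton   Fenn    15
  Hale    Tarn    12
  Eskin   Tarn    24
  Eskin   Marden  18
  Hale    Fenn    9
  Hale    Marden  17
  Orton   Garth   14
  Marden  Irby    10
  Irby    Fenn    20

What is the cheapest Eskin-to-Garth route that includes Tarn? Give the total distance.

Best Eskin to Tarn: Eskin → Tarn costing 24
Shortest Tarn→Garth: Tarn → Hale → Fenn → Garth = 23
Total via Tarn: 24 + 23 = 47 km.

47 km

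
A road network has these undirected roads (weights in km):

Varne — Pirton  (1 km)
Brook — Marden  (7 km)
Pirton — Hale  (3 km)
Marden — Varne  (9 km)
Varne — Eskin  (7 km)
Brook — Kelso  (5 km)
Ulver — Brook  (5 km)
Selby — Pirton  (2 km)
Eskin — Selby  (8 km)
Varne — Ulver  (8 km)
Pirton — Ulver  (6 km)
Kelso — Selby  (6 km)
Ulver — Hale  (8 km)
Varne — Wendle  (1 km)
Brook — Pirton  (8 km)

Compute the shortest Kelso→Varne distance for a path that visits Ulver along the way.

Shortest Kelso→Ulver: Kelso → Brook → Ulver = 10
Best Ulver to Varne: Ulver → Pirton → Varne costing 7
Total via Ulver: 10 + 7 = 17 km.

17 km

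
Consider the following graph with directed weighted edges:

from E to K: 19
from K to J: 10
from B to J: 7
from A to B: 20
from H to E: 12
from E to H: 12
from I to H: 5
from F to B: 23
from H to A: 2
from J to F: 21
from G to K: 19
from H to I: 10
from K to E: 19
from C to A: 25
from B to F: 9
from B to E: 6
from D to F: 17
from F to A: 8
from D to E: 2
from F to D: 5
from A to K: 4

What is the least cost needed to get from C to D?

59

Compare a few routes:
C → A → B → F → D: 25+20+9+5 = 59
C → A → B → J → F → D: 25+20+7+21+5 = 78
C → A → K → J → F → D: 25+4+10+21+5 = 65
Cheapest is C → A → B → F → D at 59.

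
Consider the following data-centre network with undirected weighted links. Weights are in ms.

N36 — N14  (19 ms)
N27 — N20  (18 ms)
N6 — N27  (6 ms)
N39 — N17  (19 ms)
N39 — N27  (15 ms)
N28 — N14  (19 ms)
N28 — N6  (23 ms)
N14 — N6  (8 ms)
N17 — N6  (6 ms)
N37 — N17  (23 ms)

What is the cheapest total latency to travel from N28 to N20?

47 ms

Enumerating some paths:
N28 - N6 - N27 - N20: 23+6+18 = 47
N28 - N14 - N6 - N27 - N20: 19+8+6+18 = 51
The minimum is 47 ms via N28 - N6 - N27 - N20.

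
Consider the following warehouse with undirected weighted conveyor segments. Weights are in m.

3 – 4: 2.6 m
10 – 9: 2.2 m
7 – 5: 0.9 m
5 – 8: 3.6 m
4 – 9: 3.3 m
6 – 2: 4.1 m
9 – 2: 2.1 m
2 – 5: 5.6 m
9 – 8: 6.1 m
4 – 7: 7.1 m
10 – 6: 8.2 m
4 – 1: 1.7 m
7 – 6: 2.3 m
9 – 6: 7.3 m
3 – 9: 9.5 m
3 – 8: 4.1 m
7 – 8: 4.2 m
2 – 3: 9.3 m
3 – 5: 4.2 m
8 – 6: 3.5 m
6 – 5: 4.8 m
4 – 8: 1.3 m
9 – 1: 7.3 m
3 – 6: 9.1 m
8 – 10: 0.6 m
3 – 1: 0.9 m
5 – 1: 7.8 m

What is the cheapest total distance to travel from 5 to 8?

Settle nodes by increasing distance from 5:
5: 0
7: 0.9  (via 5)
6: 3.2  (via 7)
8: 3.6  (via 5)
Shortest route: 5–8 = 3.6 m.

3.6 m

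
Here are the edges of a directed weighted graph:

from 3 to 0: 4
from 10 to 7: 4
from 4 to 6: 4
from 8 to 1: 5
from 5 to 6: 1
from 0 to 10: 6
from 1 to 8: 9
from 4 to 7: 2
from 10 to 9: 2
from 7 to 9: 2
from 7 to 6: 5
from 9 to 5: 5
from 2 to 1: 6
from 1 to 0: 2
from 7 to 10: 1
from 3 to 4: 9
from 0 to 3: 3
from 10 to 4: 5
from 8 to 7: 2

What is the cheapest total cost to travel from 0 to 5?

Running Dijkstra from 0:
0: 0
3: 3  (via 0)
10: 6  (via 0)
9: 8  (via 10)
7: 10  (via 10)
4: 11  (via 10)
5: 13  (via 9)
Shortest route: 0–10–9–5 = 13.

13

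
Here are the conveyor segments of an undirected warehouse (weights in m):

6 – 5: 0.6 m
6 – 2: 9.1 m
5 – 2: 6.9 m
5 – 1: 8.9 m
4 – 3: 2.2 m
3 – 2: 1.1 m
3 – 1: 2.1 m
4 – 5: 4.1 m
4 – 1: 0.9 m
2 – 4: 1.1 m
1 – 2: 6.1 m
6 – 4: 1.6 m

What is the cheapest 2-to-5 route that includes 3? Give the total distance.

Best 2 to 3: 2–3 costing 1.1
Best 3 to 5: 3–4–6–5 costing 4.4
Total via 3: 1.1 + 4.4 = 5.5 m.

5.5 m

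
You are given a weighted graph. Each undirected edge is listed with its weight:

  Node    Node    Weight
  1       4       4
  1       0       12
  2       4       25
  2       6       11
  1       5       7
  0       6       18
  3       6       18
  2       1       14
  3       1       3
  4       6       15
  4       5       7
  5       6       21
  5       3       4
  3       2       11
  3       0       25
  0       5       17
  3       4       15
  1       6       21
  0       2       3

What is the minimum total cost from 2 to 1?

14

Enumerating some paths:
2 - 0 - 1: 3+12 = 15
2 - 3 - 5 - 1: 11+4+7 = 22
2 - 1: 14 = 14
The minimum is 14 via 2 - 1.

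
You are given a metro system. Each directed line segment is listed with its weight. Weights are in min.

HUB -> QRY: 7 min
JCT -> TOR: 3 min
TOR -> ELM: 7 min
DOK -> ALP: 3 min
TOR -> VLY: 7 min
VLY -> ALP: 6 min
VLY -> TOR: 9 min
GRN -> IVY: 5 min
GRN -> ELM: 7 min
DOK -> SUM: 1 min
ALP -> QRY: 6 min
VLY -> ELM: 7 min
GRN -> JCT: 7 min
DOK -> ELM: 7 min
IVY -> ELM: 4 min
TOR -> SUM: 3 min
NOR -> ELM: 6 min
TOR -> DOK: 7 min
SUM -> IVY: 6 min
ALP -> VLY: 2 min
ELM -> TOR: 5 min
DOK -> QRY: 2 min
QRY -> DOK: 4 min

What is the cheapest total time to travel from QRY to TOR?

Compare a few routes:
QRY → DOK → ELM → TOR: 4+7+5 = 16
QRY → DOK → SUM → IVY → ELM → TOR: 4+1+6+4+5 = 20
QRY → DOK → ALP → VLY → ELM → TOR: 4+3+2+7+5 = 21
QRY → DOK → ALP → VLY → TOR: 4+3+2+9 = 18
Cheapest is QRY → DOK → ELM → TOR at 16 min.

16 min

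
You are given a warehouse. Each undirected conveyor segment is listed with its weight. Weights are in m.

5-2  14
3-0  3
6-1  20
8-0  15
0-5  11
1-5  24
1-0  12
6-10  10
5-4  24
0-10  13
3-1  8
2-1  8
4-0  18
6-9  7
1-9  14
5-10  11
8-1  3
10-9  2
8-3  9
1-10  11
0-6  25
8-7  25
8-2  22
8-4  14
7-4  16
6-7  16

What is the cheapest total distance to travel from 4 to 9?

Settle nodes by increasing distance from 4:
4: 0
8: 14  (via 4)
7: 16  (via 4)
1: 17  (via 8)
0: 18  (via 4)
3: 21  (via 0)
5: 24  (via 4)
2: 25  (via 1)
10: 28  (via 1)
9: 30  (via 10)
Shortest route: 4 → 8 → 1 → 10 → 9 = 30 m.

30 m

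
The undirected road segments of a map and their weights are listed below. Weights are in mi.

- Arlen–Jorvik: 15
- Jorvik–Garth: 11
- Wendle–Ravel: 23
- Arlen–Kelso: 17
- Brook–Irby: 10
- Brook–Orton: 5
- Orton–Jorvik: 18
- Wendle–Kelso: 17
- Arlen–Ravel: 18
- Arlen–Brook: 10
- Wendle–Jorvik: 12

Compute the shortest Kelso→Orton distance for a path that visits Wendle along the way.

47 mi

Shortest Kelso→Wendle: Kelso → Wendle = 17
Best Wendle to Orton: Wendle → Jorvik → Orton costing 30
Total via Wendle: 17 + 30 = 47 mi.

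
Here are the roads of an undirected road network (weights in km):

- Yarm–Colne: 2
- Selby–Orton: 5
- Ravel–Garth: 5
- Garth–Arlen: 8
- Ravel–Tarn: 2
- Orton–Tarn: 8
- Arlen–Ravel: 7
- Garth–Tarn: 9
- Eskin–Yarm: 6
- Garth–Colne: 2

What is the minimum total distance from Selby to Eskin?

30 km

Candidate routes:
Selby–Orton–Tarn–Garth–Colne–Yarm–Eskin: 5+8+9+2+2+6 = 32
Selby–Orton–Tarn–Ravel–Garth–Colne–Yarm–Eskin: 5+8+2+5+2+2+6 = 30
Selby–Orton–Tarn–Ravel–Arlen–Garth–Colne–Yarm–Eskin: 5+8+2+7+8+2+2+6 = 40
Cheapest is Selby–Orton–Tarn–Ravel–Garth–Colne–Yarm–Eskin at 30 km.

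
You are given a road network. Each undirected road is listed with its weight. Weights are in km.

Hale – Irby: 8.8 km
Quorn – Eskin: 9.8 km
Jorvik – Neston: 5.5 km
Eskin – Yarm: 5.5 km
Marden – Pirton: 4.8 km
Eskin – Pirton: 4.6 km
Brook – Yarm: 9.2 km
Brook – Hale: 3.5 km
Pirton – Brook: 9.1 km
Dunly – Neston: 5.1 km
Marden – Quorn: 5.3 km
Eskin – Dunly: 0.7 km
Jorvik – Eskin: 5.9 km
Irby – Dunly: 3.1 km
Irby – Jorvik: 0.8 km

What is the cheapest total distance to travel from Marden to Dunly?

10.1 km

Enumerating some paths:
Marden–Pirton–Eskin–Dunly: 4.8+4.6+0.7 = 10.1
Marden–Quorn–Eskin–Dunly: 5.3+9.8+0.7 = 15.8
Cheapest is Marden–Pirton–Eskin–Dunly at 10.1 km.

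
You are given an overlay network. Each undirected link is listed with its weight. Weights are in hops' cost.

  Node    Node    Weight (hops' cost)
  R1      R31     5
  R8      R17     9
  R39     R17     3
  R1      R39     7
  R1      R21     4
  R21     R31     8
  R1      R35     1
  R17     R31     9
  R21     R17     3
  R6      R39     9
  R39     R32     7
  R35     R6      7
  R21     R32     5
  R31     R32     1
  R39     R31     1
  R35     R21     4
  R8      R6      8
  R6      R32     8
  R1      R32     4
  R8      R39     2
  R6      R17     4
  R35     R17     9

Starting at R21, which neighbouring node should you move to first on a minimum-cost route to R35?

R35

Compare a few routes:
R21 - R32 - R1 - R35: 5+4+1 = 10
R21 - R35: 4 = 4
R21 - R1 - R35: 4+1 = 5
Cheapest is R21 - R35 at 4 hops' cost.
So from R21 the first move is to R35.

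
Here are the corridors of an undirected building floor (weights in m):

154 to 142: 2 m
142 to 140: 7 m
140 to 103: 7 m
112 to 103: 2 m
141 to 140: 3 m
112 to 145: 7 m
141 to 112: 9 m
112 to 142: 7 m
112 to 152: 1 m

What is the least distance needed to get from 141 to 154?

Compare a few routes:
141 → 112 → 142 → 154: 9+7+2 = 18
141 → 140 → 142 → 154: 3+7+2 = 12
The minimum is 12 m via 141 → 140 → 142 → 154.

12 m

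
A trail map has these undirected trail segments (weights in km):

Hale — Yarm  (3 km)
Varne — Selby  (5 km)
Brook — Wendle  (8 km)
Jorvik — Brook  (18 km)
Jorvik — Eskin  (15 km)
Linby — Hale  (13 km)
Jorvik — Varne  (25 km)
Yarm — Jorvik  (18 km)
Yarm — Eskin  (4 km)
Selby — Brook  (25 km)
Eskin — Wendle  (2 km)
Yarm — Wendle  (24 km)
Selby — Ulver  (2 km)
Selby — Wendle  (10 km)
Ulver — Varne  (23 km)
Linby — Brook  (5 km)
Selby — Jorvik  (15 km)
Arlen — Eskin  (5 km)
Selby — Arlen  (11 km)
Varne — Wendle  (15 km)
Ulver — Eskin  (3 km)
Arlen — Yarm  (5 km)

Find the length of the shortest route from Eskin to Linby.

Compare a few routes:
Eskin - Yarm - Hale - Linby: 4+3+13 = 20
Eskin - Ulver - Selby - Wendle - Brook - Linby: 3+2+10+8+5 = 28
Eskin - Wendle - Brook - Linby: 2+8+5 = 15
Eskin - Arlen - Yarm - Hale - Linby: 5+5+3+13 = 26
Cheapest is Eskin - Wendle - Brook - Linby at 15 km.

15 km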